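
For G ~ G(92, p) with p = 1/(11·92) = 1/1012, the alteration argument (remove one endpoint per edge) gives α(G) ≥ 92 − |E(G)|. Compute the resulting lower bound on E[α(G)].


E[|E(G)|] = C(92, 2)·p = 4186 · (1/1012) = 91/22.
E[α(G)] ≥ n − E[|E(G)|] = 92 − 91/22 = 1933/22.
Numerically: ≈ 87.86364.
(This is only a lower bound; the true E[α(G)] may be larger.)

E[α(G)] ≥ 1933/22 ≈ 87.86364.


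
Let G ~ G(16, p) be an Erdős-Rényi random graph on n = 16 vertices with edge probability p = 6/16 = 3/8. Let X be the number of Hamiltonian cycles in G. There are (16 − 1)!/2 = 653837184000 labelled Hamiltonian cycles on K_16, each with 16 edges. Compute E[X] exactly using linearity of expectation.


K_16 has (16 − 1)!/2 = 653837184000 labelled Hamiltonian cycles.
For each such Hamiltonian cycle H, let X_H = 1 if all 16 edges of H are present in G. Then P[X_H = 1] = p^{16} = (3/8)^{16} = 43046721/281474976710656.
Summing the indicators: E[X] = Σ_H E[X_H] = 653837184000 · p^{16} = 653837184000 · 43046721/281474976710656 = 27485885585032875/274877906944.
Numerically: E[X] ≈ 9.999e+04.

E[X] = 653837184000 · (3/8)^{16} = 27485885585032875/274877906944 ≈ 9.999e+04.


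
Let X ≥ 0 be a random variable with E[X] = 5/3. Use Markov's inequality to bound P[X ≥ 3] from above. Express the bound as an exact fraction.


μ = E[X] = 5/3, a = 3.
Markov: P[X ≥ 3] ≤ μ/a = (5/3)/3 = 5/9.
Numerically: ≈ 0.555556.
(Since a = 3 > μ = 1.666667, the bound 5/9 is < 1 and informative.)

P[X ≥ 3] ≤ 5/9 ≈ 0.555556.


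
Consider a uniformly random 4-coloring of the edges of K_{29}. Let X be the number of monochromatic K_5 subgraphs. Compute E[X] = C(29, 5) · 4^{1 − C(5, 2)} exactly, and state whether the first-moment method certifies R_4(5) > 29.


E[X] = C(29, 5) · 4^{1 − 10} = 118755 · 4^{−9} = 118755/262144.
As a reduced fraction: E[X] = 118755/262144 ≈ 0.453014.
Is E[X] < 1? YES.
Since E[X] < 1, there exists a 4-coloring of K_{29} with no monochromatic K_5; hence R_4(5) > 29.

E[X] = 118755/262144 ≈ 0.453014; E[X] < 1, so R_4(5) > 29.


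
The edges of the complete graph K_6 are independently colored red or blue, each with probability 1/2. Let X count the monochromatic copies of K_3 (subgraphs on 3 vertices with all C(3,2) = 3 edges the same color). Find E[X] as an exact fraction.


Let X = Σ_S X_S over the C(6, 3) = 20 subsets S of size 3, where X_S = 1 if the K_3 on S is monochromatic.
For a fixed S, the K_3 on S has C(3, 2) = 3 edges. P[all 3 edges red] = (1/2)^3, and likewise for blue, so P[monochromatic] = 2·(1/2)^3 = 2^{1 − 3} = 1/4.
By linearity: E[X] = C(6, 3) · 2^{1 − 3} = 20 · 1/4 = 5.
Numerically: E[X] ≈ 5.000.

E[X] = C(6,3)·2^(1−C(3,2)) = 5 ≈ 5.000.


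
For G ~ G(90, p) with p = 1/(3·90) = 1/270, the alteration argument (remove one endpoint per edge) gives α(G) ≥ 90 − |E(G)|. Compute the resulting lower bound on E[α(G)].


E[|E(G)|] = C(90, 2)·p = 4005 · (1/270) = 89/6.
E[α(G)] ≥ n − E[|E(G)|] = 90 − 89/6 = 451/6.
Numerically: ≈ 75.167.
(This is only a lower bound; the true E[α(G)] may be larger.)

E[α(G)] ≥ 451/6 ≈ 75.167.


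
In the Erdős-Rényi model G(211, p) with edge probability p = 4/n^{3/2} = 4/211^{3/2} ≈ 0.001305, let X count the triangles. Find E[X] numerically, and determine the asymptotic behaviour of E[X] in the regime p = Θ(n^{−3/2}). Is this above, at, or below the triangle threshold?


Number of potential triangles: C(211, 3) = 1543465.
Each occurs with probability p³ ≈ (0.001305)³ ≈ 2.222844e-09.
By linearity: E[X] = C(211, 3)·p³ ≈ 1543465 · 2.222844e-09 ≈ 0.0034.
Since α = 3/2 > 1, p = c/n^{3/2} = o(1/n) is below the triangle threshold p ~ 1/n. Asymptotically E[X] ~ (c³/6)·n^{3(1−α)} = (4³/6)·n^{-1.5} → 0, so by Markov's inequality G has no triangles w.h.p.

E[X] ≈ 0.0034; in regime p = Θ(1/n^{3/2}) E[X] tends to 0 (below the triangle threshold p ~ 1/n).


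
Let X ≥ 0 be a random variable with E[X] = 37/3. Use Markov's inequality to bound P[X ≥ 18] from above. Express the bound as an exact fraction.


μ = E[X] = 37/3, a = 18.
Markov: P[X ≥ 18] ≤ μ/a = (37/3)/18 = 37/54.
Numerically: ≈ 0.685.
(Since a = 18 > μ = 12.333, the bound 37/54 is < 1 and informative.)

P[X ≥ 18] ≤ 37/54 ≈ 0.685.


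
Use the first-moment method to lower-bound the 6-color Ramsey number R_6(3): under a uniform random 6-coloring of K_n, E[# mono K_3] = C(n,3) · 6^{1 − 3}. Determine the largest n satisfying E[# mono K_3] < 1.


We need C(n, 3) · 6^{1 − 3} < 1, i.e. C(n, 3) < 6^{3 − 1} = 36.
Check values of n near the boundary:
  n = 3: C(3, 3) = 1; 1 < 36? YES
  n = 4: C(4, 3) = 4; 4 < 36? YES
  n = 5: C(5, 3) = 10; 10 < 36? YES
  n = 6: C(6, 3) = 20; 20 < 36? YES
  n = 7: C(7, 3) = 35; 35 < 36? YES
  n = 8: C(8, 3) = 56; 56 < 36? NO
The largest n with C(n, 3) < 36 is n = 7 (where E[X] = 35/36 ≈ 0.9722). Hence R_6(3) > 7, i.e. R_6(3) ≥ 8.

Largest n = 7; hence R_6(3) > 7.


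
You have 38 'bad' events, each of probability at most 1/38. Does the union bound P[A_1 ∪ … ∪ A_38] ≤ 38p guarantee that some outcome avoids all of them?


Union bound: P[∪_{i=1}^{38} A_i] ≤ Σ_i P[A_i] ≤ 38·p = 38·(1/38) = 1.
Numerically: 1 ≈ 1.000.
Is 1 < 1? NO.
Since the bound 1 is ≥ 1, the union bound is uninformative here; it does NOT by itself certify existence.

38·p = 1 ≈ 1.000; existence NOT certified by the union bound.


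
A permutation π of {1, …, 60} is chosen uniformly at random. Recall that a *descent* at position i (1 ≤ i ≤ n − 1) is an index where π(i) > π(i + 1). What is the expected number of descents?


Write X = Σ X_I over i = 1, …, 59, with X_I the indicator of one descent.
There are 59 indicators.
For each fixed i, the pair (π(i), π(i+1)) is a uniformly random ordered pair of distinct values from {1, …, 60}; by symmetry P[π(i) > π(i+1)] = 1/2.
By linearity: E[X] = 59 · (1/2) = (60 − 1) · (1/2) = 59/2 ≈ 29.500.

E[X] = 59/2 = 29.500.


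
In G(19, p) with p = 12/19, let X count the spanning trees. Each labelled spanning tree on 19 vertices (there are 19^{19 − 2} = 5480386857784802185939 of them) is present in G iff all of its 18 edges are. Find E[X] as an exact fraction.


K_19 has 19^{19 − 2} = 5480386857784802185939 labelled spanning trees.
For each such spanning tree H, let X_H = 1 if all 18 edges of H are present in G. Then P[X_H = 1] = p^{18} = (12/19)^{18} = 26623333280885243904/104127350297911241532841.
Summing the indicators: E[X] = Σ_H E[X_H] = 5480386857784802185939 · p^{18} = 5480386857784802185939 · 26623333280885243904/104127350297911241532841 = 26623333280885243904/19.
Numerically: E[X] ≈ 1.4012e+18.

E[X] = 5480386857784802185939 · (12/19)^{18} = 26623333280885243904/19 ≈ 1.4012e+18.


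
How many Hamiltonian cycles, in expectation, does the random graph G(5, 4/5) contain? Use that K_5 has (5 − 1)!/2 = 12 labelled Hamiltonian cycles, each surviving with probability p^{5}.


K_5 has (5 − 1)!/2 = 12 labelled Hamiltonian cycles.
For each such Hamiltonian cycle H, let X_H = 1 if all 5 edges of H are present in G. Then P[X_H = 1] = p^{5} = (4/5)^{5} = 1024/3125.
Summing the indicators: E[X] = Σ_H E[X_H] = 12 · p^{5} = 12 · 1024/3125 = 12288/3125.
Numerically: E[X] ≈ 3.9322.

E[X] = 12 · (4/5)^{5} = 12288/3125 ≈ 3.9322.


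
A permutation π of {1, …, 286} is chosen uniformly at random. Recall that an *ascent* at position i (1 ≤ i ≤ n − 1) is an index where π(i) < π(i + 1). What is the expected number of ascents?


Write X = Σ X_I over i = 1, …, 285, with X_I the indicator of one ascent.
There are 285 indicators.
For each fixed i, the pair (π(i), π(i+1)) is a uniformly random ordered pair of distinct values from {1, …, 286}; by symmetry P[π(i) < π(i+1)] = 1/2.
By linearity: E[X] = 285 · (1/2) = (286 − 1) · (1/2) = 285/2 ≈ 142.50000.

E[X] = 285/2 = 142.50000.


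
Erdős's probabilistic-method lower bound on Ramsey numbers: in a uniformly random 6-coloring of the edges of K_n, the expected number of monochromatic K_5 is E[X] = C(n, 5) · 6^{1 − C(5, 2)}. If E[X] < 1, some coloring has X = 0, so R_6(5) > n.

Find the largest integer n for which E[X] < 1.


We need C(n, 5) · 6^{1 − 10} < 1, i.e. C(n, 5) < 6^{10 − 1} = 10077696.
Check values of n near the boundary:
  n = 63: C(63, 5) = 7028847; 7028847 < 10077696? YES
  n = 64: C(64, 5) = 7624512; 7624512 < 10077696? YES
  n = 65: C(65, 5) = 8259888; 8259888 < 10077696? YES
  n = 66: C(66, 5) = 8936928; 8936928 < 10077696? YES
  n = 67: C(67, 5) = 9657648; 9657648 < 10077696? YES
  n = 68: C(68, 5) = 10424128; 10424128 < 10077696? NO
The largest n with C(n, 5) < 10077696 is n = 67 (where E[X] = 67067/69984 ≈ 0.958). Hence R_6(5) > 67, i.e. R_6(5) ≥ 68.

Largest n = 67; hence R_6(5) > 67.


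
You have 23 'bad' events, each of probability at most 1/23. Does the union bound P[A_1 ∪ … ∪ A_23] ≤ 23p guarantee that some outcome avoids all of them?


Union bound: P[∪_{i=1}^{23} A_i] ≤ Σ_i P[A_i] ≤ 23·p = 23·(1/23) = 1.
Numerically: 1 ≈ 1.00000.
Is 1 < 1? NO.
Since the bound 1 is ≥ 1, the union bound is uninformative here; it does NOT by itself certify existence.

23·p = 1 ≈ 1.00000; existence NOT certified by the union bound.


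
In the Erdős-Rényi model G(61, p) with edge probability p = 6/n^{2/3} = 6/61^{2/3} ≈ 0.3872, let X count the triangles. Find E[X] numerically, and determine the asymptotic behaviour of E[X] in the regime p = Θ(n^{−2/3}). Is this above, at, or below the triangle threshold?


Number of potential triangles: C(61, 3) = 35990.
Each occurs with probability p³ ≈ (0.3872)³ ≈ 5.8048912e-02.
By linearity: E[X] = C(61, 3)·p³ ≈ 35990 · 5.8048912e-02 ≈ 2089.18033.
Since α = 2/3 < 1, p = c/n^{2/3} ≫ 1/n is above the triangle threshold p ~ 1/n. Asymptotically E[X] ~ (c³/6)·n^{3(1−α)} = (6³/6)·n^{1} → ∞; triangles are abundant w.h.p.

E[X] ≈ 2089.18033; in regime p = Θ(1/n^{2/3}) E[X] diverges (above the triangle threshold p ~ 1/n).


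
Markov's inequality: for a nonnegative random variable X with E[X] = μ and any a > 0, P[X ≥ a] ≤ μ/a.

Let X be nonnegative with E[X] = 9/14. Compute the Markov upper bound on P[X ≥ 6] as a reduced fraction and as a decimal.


μ = E[X] = 9/14, a = 6.
Markov: P[X ≥ 6] ≤ μ/a = (9/14)/6 = 3/28.
Numerically: ≈ 0.10714.
(Since a = 6 > μ = 0.64286, the bound 3/28 is < 1 and informative.)

P[X ≥ 6] ≤ 3/28 ≈ 0.10714.


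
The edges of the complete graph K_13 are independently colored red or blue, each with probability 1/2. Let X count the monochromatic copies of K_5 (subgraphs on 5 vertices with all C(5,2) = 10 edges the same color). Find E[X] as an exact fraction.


Let X = Σ_S X_S over the C(13, 5) = 1287 subsets S of size 5, where X_S = 1 if the K_5 on S is monochromatic.
For a fixed S, the K_5 on S has C(5, 2) = 10 edges. P[all 10 edges red] = (1/2)^10, and likewise for blue, so P[monochromatic] = 2·(1/2)^10 = 2^{1 − 10} = 1/512.
Summing: E[X] = C(13, 5) · 2^{1 − 10} = 1287 · 1/512 = 1287/512.
Numerically: E[X] ≈ 2.5137.

E[X] = C(13,5)·2^(1−C(5,2)) = 1287/512 ≈ 2.5137.


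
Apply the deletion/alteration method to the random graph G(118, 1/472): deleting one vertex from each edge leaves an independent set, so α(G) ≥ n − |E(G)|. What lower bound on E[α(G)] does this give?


E[|E(G)|] = C(118, 2)·p = 6903 · (1/472) = 117/8.
E[α(G)] ≥ n − E[|E(G)|] = 118 − 117/8 = 827/8.
Numerically: ≈ 103.37500.
(This is only a lower bound; the true E[α(G)] may be larger.)

E[α(G)] ≥ 827/8 ≈ 103.37500.


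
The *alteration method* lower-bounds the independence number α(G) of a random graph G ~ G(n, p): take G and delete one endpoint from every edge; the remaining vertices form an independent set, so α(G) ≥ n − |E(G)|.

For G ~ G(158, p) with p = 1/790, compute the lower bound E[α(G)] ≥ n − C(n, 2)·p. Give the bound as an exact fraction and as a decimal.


E[|E(G)|] = C(158, 2)·p = 12403 · (1/790) = 157/10.
E[α(G)] ≥ n − E[|E(G)|] = 158 − 157/10 = 1423/10.
Numerically: ≈ 142.300.
(This is only a lower bound; the true E[α(G)] may be larger.)

E[α(G)] ≥ 1423/10 ≈ 142.300.


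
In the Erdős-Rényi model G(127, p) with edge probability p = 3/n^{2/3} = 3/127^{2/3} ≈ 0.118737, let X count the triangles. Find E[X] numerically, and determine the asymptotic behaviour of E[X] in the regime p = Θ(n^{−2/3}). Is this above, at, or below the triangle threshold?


Number of potential triangles: C(127, 3) = 333375.
Each occurs with probability p³ ≈ (0.118737)³ ≈ 1.67400335e-03.
By linearity: E[X] = C(127, 3)·p³ ≈ 333375 · 1.67400335e-03 ≈ 558.070866.
Since α = 2/3 < 1, p = c/n^{2/3} ≫ 1/n is above the triangle threshold p ~ 1/n. Asymptotically E[X] ~ (c³/6)·n^{3(1−α)} = (3³/6)·n^{1} → ∞; triangles are abundant w.h.p.

E[X] ≈ 558.070866; in regime p = Θ(1/n^{2/3}) E[X] diverges (above the triangle threshold p ~ 1/n).


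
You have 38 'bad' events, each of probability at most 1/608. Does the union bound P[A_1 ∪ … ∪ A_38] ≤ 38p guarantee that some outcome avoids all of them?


Union bound: P[∪_{i=1}^{38} A_i] ≤ Σ_i P[A_i] ≤ 38·p = 38·(1/608) = 1/16.
Numerically: 1/16 ≈ 0.06250.
Is 1/16 < 1? YES.
Since P[∪ A_i] ≤ 1/16 < 1, the complement has P[∩ A_i^c] ≥ 1 − 1/16 = 15/16 > 0, so some outcome avoids every A_i.

38·p = 1/16 ≈ 0.06250; existence CERTIFIED by the union bound.


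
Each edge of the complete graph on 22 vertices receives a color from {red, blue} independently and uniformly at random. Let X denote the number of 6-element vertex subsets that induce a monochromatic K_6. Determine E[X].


Let X = Σ_S X_S over the C(22, 6) = 74613 subsets S of size 6, where X_S = 1 if the K_6 on S is monochromatic.
For a fixed S, the K_6 on S has C(6, 2) = 15 edges. P[all 15 edges red] = (1/2)^15, and likewise for blue, so P[monochromatic] = 2·(1/2)^15 = 2^{1 − 15} = 1/16384.
By linearity of expectation: E[X] = C(22, 6) · 2^{1 − 15} = 74613 · 1/16384 = 74613/16384.
Numerically: E[X] ≈ 4.554016.

E[X] = C(22,6)·2^(1−C(6,2)) = 74613/16384 ≈ 4.554016.


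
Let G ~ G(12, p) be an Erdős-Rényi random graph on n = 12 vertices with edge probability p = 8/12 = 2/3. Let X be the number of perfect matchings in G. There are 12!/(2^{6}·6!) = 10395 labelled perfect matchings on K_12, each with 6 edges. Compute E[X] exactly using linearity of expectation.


K_12 has 12!/(2^{6}·6!) = 10395 labelled perfect matchings.
For each such perfect matching H, let X_H = 1 if all 6 edges of H are present in G. Then P[X_H = 1] = p^{6} = (2/3)^{6} = 64/729.
By linearity of expectation: E[X] = Σ_H E[X_H] = 10395 · p^{6} = 10395 · 64/729 = 24640/27.
Numerically: E[X] ≈ 912.6.

E[X] = 10395 · (2/3)^{6} = 24640/27 ≈ 912.6.


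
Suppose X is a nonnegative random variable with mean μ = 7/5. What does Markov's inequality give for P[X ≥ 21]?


μ = E[X] = 7/5, a = 21.
Markov: P[X ≥ 21] ≤ μ/a = (7/5)/21 = 1/15.
Numerically: ≈ 0.06667.
(Since a = 21 > μ = 1.40000, the bound 1/15 is < 1 and informative.)

P[X ≥ 21] ≤ 1/15 ≈ 0.06667.


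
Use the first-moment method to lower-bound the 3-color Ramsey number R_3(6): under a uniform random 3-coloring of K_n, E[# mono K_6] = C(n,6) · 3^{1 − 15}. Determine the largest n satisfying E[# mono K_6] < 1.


We need C(n, 6) · 3^{1 − 15} < 1, i.e. C(n, 6) < 3^{15 − 1} = 4782969.
Check values of n near the boundary:
  n = 39: C(39, 6) = 3262623; 3262623 < 4782969? YES
  n = 40: C(40, 6) = 3838380; 3838380 < 4782969? YES
  n = 41: C(41, 6) = 4496388; 4496388 < 4782969? YES
  n = 42: C(42, 6) = 5245786; 5245786 < 4782969? NO
The largest n with C(n, 6) < 4782969 is n = 41 (where E[X] = 1498796/1594323 ≈ 0.9401). Hence R_3(6) > 41, i.e. R_3(6) ≥ 42.

Largest n = 41; hence R_3(6) > 41.


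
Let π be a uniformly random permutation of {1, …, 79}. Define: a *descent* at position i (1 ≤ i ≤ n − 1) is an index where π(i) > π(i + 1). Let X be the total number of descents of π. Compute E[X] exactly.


Write X = Σ X_I over i = 1, …, 78, with X_I the indicator of one descent.
There are 78 indicators.
For each fixed i, the pair (π(i), π(i+1)) is a uniformly random ordered pair of distinct values from {1, …, 79}; by symmetry P[π(i) > π(i+1)] = 1/2.
By linearity: E[X] = 78 · (1/2) = (79 − 1) · (1/2) = 39 ≈ 39.000.

E[X] = 39 = 39.000.


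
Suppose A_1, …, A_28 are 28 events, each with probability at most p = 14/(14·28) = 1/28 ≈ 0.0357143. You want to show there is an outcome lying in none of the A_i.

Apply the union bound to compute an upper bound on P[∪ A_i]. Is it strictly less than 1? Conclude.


Union bound: P[∪_{i=1}^{28} A_i] ≤ Σ_i P[A_i] ≤ 28·p = 28·(1/28) = 1.
Numerically: 1 ≈ 1.0000000.
Is 1 < 1? NO.
Since the bound 1 is ≥ 1, the union bound is uninformative here; it does NOT by itself certify existence.

28·p = 1 ≈ 1.0000000; existence NOT certified by the union bound.


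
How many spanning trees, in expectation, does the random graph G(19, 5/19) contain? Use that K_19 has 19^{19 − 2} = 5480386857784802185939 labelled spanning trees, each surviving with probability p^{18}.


K_19 has 19^{19 − 2} = 5480386857784802185939 labelled spanning trees.
For each such spanning tree H, let X_H = 1 if all 18 edges of H are present in G. Then P[X_H = 1] = p^{18} = (5/19)^{18} = 3814697265625/104127350297911241532841.
By linearity of expectation: E[X] = Σ_H E[X_H] = 5480386857784802185939 · p^{18} = 5480386857784802185939 · 3814697265625/104127350297911241532841 = 3814697265625/19.
Numerically: E[X] ≈ 2.0077e+11.

E[X] = 5480386857784802185939 · (5/19)^{18} = 3814697265625/19 ≈ 2.0077e+11.


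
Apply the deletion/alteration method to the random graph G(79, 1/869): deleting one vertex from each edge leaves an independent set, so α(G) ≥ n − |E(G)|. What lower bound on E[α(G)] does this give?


E[|E(G)|] = C(79, 2)·p = 3081 · (1/869) = 39/11.
E[α(G)] ≥ n − E[|E(G)|] = 79 − 39/11 = 830/11.
Numerically: ≈ 75.45455.
(This is only a lower bound; the true E[α(G)] may be larger.)

E[α(G)] ≥ 830/11 ≈ 75.45455.


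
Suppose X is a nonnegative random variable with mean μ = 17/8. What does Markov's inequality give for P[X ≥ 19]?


μ = E[X] = 17/8, a = 19.
Markov: P[X ≥ 19] ≤ μ/a = (17/8)/19 = 17/152.
Numerically: ≈ 0.11184.
(Since a = 19 > μ = 2.12500, the bound 17/152 is < 1 and informative.)

P[X ≥ 19] ≤ 17/152 ≈ 0.11184.


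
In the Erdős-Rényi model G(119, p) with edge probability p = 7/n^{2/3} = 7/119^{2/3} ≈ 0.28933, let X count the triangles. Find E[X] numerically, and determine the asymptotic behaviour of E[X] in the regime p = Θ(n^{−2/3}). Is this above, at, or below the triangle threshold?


Number of potential triangles: C(119, 3) = 273819.
Each occurs with probability p³ ≈ (0.28933)³ ≈ 2.4221453e-02.
By linearity: E[X] = C(119, 3)·p³ ≈ 273819 · 2.4221453e-02 ≈ 6632.29412.
Since α = 2/3 < 1, p = c/n^{2/3} ≫ 1/n is above the triangle threshold p ~ 1/n. Asymptotically E[X] ~ (c³/6)·n^{3(1−α)} = (7³/6)·n^{1} → ∞; triangles are abundant w.h.p.

E[X] ≈ 6632.29412; in regime p = Θ(1/n^{2/3}) E[X] diverges (above the triangle threshold p ~ 1/n).


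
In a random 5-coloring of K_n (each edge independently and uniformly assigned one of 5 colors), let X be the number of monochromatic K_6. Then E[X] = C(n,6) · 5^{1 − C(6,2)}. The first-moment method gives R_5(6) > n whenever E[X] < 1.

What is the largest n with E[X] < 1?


We need C(n, 6) · 5^{1 − 15} < 1, i.e. C(n, 6) < 5^{15 − 1} = 6103515625.
Check values of n near the boundary:
  n = 128: C(128, 6) = 5423611200; 5423611200 < 6103515625? YES
  n = 129: C(129, 6) = 5688177600; 5688177600 < 6103515625? YES
  n = 130: C(130, 6) = 5963412000; 5963412000 < 6103515625? YES
  n = 131: C(131, 6) = 6249655776; 6249655776 < 6103515625? NO
  n = 132: C(132, 6) = 6547258432; 6547258432 < 6103515625? NO
  n = 133: C(133, 6) = 6856577728; 6856577728 < 6103515625? NO
The largest n with C(n, 6) < 6103515625 is n = 130 (where E[X] = 47707296/48828125 ≈ 0.977045). Hence R_5(6) > 130, i.e. R_5(6) ≥ 131.

Largest n = 130; hence R_5(6) > 130.


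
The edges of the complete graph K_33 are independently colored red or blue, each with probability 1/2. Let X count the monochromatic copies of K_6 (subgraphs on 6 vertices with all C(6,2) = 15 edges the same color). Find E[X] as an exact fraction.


Let X = Σ_S X_S over the C(33, 6) = 1107568 subsets S of size 6, where X_S = 1 if the K_6 on S is monochromatic.
For a fixed S, the K_6 on S has C(6, 2) = 15 edges. P[all 15 edges red] = (1/2)^15, and likewise for blue, so P[monochromatic] = 2·(1/2)^15 = 2^{1 − 15} = 1/16384.
By linearity: E[X] = C(33, 6) · 2^{1 − 15} = 1107568 · 1/16384 = 69223/1024.
Numerically: E[X] ≈ 67.60059.

E[X] = C(33,6)·2^(1−C(6,2)) = 69223/1024 ≈ 67.60059.


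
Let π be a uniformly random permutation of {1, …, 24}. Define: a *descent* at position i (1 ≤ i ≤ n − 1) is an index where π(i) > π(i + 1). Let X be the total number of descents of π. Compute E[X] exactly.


Write X = Σ X_I over i = 1, …, 23, with X_I the indicator of one descent.
There are 23 indicators.
For each fixed i, the pair (π(i), π(i+1)) is a uniformly random ordered pair of distinct values from {1, …, 24}; by symmetry P[π(i) > π(i+1)] = 1/2.
By linearity: E[X] = 23 · (1/2) = (24 − 1) · (1/2) = 23/2 ≈ 11.500000.

E[X] = 23/2 = 11.500000.


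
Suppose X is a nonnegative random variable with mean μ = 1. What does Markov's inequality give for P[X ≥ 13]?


μ = E[X] = 1, a = 13.
Markov: P[X ≥ 13] ≤ μ/a = (1)/13 = 1/13.
Numerically: ≈ 0.0769.
(Since a = 13 > μ = 1.0000, the bound 1/13 is < 1 and informative.)

P[X ≥ 13] ≤ 1/13 ≈ 0.0769.


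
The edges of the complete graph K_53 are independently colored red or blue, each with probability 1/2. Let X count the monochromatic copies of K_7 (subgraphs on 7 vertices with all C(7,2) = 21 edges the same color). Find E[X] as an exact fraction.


Let X = Σ_S X_S over the C(53, 7) = 154143080 subsets S of size 7, where X_S = 1 if the K_7 on S is monochromatic.
For a fixed S, the K_7 on S has C(7, 2) = 21 edges. P[all 21 edges red] = (1/2)^21, and likewise for blue, so P[monochromatic] = 2·(1/2)^21 = 2^{1 − 21} = 1/1048576.
Summing: E[X] = C(53, 7) · 2^{1 − 21} = 154143080 · 1/1048576 = 19267885/131072.
Numerically: E[X] ≈ 147.00230.

E[X] = C(53,7)·2^(1−C(7,2)) = 19267885/131072 ≈ 147.00230.


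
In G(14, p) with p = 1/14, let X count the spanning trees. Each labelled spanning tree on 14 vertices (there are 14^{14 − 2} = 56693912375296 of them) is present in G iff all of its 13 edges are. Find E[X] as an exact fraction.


K_14 has 14^{14 − 2} = 56693912375296 labelled spanning trees.
For each such spanning tree H, let X_H = 1 if all 13 edges of H are present in G. Then P[X_H = 1] = p^{13} = (1/14)^{13} = 1/793714773254144.
By linearity: E[X] = Σ_H E[X_H] = 56693912375296 · p^{13} = 56693912375296 · 1/793714773254144 = 1/14.
Numerically: E[X] ≈ 0.0714286.

E[X] = 56693912375296 · (1/14)^{13} = 1/14 ≈ 0.0714286.


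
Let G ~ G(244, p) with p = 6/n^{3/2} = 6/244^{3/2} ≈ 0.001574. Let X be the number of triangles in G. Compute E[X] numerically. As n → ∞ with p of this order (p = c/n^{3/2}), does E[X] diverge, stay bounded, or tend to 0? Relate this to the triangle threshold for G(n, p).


Number of potential triangles: C(244, 3) = 2391444.
Each occurs with probability p³ ≈ (0.001574)³ ≈ 3.901212e-09.
By linearity: E[X] = C(244, 3)·p³ ≈ 2391444 · 3.901212e-09 ≈ 0.0093.
Since α = 3/2 > 1, p = c/n^{3/2} = o(1/n) is below the triangle threshold p ~ 1/n. Asymptotically E[X] ~ (c³/6)·n^{3(1−α)} = (6³/6)·n^{-1.5} → 0, so by Markov's inequality G has no triangles w.h.p.

E[X] ≈ 0.0093; in regime p = Θ(1/n^{3/2}) E[X] tends to 0 (below the triangle threshold p ~ 1/n).


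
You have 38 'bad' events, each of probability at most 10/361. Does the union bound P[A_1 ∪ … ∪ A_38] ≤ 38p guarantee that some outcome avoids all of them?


Union bound: P[∪_{i=1}^{38} A_i] ≤ Σ_i P[A_i] ≤ 38·p = 38·(10/361) = 20/19.
Numerically: 20/19 ≈ 1.05263.
Is 20/19 < 1? NO.
Since the bound 20/19 is ≥ 1, the union bound is uninformative here; it does NOT by itself certify existence.

38·p = 20/19 ≈ 1.05263; existence NOT certified by the union bound.


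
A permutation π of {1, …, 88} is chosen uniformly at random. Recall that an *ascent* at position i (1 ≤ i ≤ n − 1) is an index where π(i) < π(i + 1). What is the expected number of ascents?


Write X = Σ X_I over i = 1, …, 87, with X_I the indicator of one ascent.
There are 87 indicators.
For each fixed i, the pair (π(i), π(i+1)) is a uniformly random ordered pair of distinct values from {1, …, 88}; by symmetry P[π(i) < π(i+1)] = 1/2.
By linearity: E[X] = 87 · (1/2) = (88 − 1) · (1/2) = 87/2 ≈ 43.5000.

E[X] = 87/2 = 43.5000.


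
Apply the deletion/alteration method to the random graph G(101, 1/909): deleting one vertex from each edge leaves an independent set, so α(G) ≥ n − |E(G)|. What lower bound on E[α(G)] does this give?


E[|E(G)|] = C(101, 2)·p = 5050 · (1/909) = 50/9.
E[α(G)] ≥ n − E[|E(G)|] = 101 − 50/9 = 859/9.
Numerically: ≈ 95.4444.
(This is only a lower bound; the true E[α(G)] may be larger.)

E[α(G)] ≥ 859/9 ≈ 95.4444.


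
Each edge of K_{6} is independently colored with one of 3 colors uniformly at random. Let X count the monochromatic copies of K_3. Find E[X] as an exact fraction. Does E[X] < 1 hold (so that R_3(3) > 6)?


E[X] = C(6, 3) · 3^{1 − 3} = 20 · 3^{−2} = 20/9.
As a reduced fraction: E[X] = 20/9 ≈ 2.222222.
Is E[X] < 1? NO.
Since E[X] ≥ 1, the first-moment bound is inconclusive at n = 6; it does NOT by itself certify R_3(3) > 6.

E[X] = 20/9 ≈ 2.222222; E[X] ≥ 1; first-moment method inconclusive here.


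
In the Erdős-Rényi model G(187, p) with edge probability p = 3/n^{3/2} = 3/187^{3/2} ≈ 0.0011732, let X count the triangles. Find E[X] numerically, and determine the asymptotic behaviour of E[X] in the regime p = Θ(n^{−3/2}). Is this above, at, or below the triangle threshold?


Number of potential triangles: C(187, 3) = 1072445.
Each occurs with probability p³ ≈ (0.0011732)³ ≈ 1.6146431e-09.
By linearity: E[X] = C(187, 3)·p³ ≈ 1072445 · 1.6146431e-09 ≈ 0.00173.
Since α = 3/2 > 1, p = c/n^{3/2} = o(1/n) is below the triangle threshold p ~ 1/n. Asymptotically E[X] ~ (c³/6)·n^{3(1−α)} = (3³/6)·n^{-1.5} → 0, so by Markov's inequality G has no triangles w.h.p.

E[X] ≈ 0.00173; in regime p = Θ(1/n^{3/2}) E[X] tends to 0 (below the triangle threshold p ~ 1/n).


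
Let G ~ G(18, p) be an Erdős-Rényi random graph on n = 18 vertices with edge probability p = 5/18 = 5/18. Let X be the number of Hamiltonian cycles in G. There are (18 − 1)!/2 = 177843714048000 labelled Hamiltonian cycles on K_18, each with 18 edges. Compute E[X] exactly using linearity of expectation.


K_18 has (18 − 1)!/2 = 177843714048000 labelled Hamiltonian cycles.
For each such Hamiltonian cycle H, let X_H = 1 if all 18 edges of H are present in G. Then P[X_H = 1] = p^{18} = (5/18)^{18} = 3814697265625/39346408075296537575424.
Summing the indicators: E[X] = Σ_H E[X_H] = 177843714048000 · p^{18} = 177843714048000 · 3814697265625/39346408075296537575424 = 56800365447998046875/3294258113514384.
Numerically: E[X] ≈ 17242.2.

E[X] = 177843714048000 · (5/18)^{18} = 56800365447998046875/3294258113514384 ≈ 17242.2.


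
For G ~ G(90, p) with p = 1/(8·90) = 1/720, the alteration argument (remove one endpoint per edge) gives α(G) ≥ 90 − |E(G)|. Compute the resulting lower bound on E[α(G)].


E[|E(G)|] = C(90, 2)·p = 4005 · (1/720) = 89/16.
E[α(G)] ≥ n − E[|E(G)|] = 90 − 89/16 = 1351/16.
Numerically: ≈ 84.438.
(This is only a lower bound; the true E[α(G)] may be larger.)

E[α(G)] ≥ 1351/16 ≈ 84.438.


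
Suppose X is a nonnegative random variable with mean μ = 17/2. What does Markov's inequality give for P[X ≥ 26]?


μ = E[X] = 17/2, a = 26.
Markov: P[X ≥ 26] ≤ μ/a = (17/2)/26 = 17/52.
Numerically: ≈ 0.32692.
(Since a = 26 > μ = 8.50000, the bound 17/52 is < 1 and informative.)

P[X ≥ 26] ≤ 17/52 ≈ 0.32692.


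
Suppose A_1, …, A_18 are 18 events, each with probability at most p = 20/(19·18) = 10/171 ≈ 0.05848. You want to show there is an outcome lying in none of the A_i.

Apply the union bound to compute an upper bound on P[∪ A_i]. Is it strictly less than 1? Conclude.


Union bound: P[∪_{i=1}^{18} A_i] ≤ Σ_i P[A_i] ≤ 18·p = 18·(10/171) = 20/19.
Numerically: 20/19 ≈ 1.05263.
Is 20/19 < 1? NO.
Since the bound 20/19 is ≥ 1, the union bound is uninformative here; it does NOT by itself certify existence.

18·p = 20/19 ≈ 1.05263; existence NOT certified by the union bound.


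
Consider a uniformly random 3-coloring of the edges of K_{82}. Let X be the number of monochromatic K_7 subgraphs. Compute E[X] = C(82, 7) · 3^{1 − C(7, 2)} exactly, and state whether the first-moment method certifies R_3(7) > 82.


E[X] = C(82, 7) · 3^{1 − 21} = 3801756816 · 3^{−20} = 3801756816/3486784401.
As a reduced fraction: E[X] = 140805808/129140163 ≈ 1.0903.
Is E[X] < 1? NO.
Since E[X] ≥ 1, the first-moment bound is inconclusive at n = 82; it does NOT by itself certify R_3(7) > 82.

E[X] = 140805808/129140163 ≈ 1.0903; E[X] ≥ 1; first-moment method inconclusive here.


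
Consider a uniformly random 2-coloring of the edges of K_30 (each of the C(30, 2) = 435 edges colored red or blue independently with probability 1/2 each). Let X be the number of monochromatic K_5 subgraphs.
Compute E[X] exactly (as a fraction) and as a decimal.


Let X = Σ_S X_S over the C(30, 5) = 142506 subsets S of size 5, where X_S = 1 if the K_5 on S is monochromatic.
For a fixed S, the K_5 on S has C(5, 2) = 10 edges. P[all 10 edges red] = (1/2)^10, and likewise for blue, so P[monochromatic] = 2·(1/2)^10 = 2^{1 − 10} = 1/512.
By linearity of expectation: E[X] = C(30, 5) · 2^{1 − 10} = 142506 · 1/512 = 71253/256.
Numerically: E[X] ≈ 278.33203.

E[X] = C(30,5)·2^(1−C(5,2)) = 71253/256 ≈ 278.33203.


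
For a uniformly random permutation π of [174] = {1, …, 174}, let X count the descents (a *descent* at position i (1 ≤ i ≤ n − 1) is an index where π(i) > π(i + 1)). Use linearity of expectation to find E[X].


Write X = Σ X_I over i = 1, …, 173, with X_I the indicator of one descent.
There are 173 indicators.
For each fixed i, the pair (π(i), π(i+1)) is a uniformly random ordered pair of distinct values from {1, …, 174}; by symmetry P[π(i) > π(i+1)] = 1/2.
By linearity: E[X] = 173 · (1/2) = (174 − 1) · (1/2) = 173/2 ≈ 86.50000.

E[X] = 173/2 = 86.50000.


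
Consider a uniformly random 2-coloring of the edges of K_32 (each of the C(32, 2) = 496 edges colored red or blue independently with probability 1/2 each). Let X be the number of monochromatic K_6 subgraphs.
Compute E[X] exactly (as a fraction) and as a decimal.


Let X = Σ_S X_S over the C(32, 6) = 906192 subsets S of size 6, where X_S = 1 if the K_6 on S is monochromatic.
For a fixed S, the K_6 on S has C(6, 2) = 15 edges. P[all 15 edges red] = (1/2)^15, and likewise for blue, so P[monochromatic] = 2·(1/2)^15 = 2^{1 − 15} = 1/16384.
By linearity of expectation: E[X] = C(32, 6) · 2^{1 − 15} = 906192 · 1/16384 = 56637/1024.
Numerically: E[X] ≈ 55.310.

E[X] = C(32,6)·2^(1−C(6,2)) = 56637/1024 ≈ 55.310.


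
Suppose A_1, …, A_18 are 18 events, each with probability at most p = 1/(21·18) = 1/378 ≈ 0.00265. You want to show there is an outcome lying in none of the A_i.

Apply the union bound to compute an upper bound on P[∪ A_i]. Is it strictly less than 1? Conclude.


Union bound: P[∪_{i=1}^{18} A_i] ≤ Σ_i P[A_i] ≤ 18·p = 18·(1/378) = 1/21.
Numerically: 1/21 ≈ 0.04762.
Is 1/21 < 1? YES.
Since P[∪ A_i] ≤ 1/21 < 1, the complement has P[∩ A_i^c] ≥ 1 − 1/21 = 20/21 > 0, so some outcome avoids every A_i.

18·p = 1/21 ≈ 0.04762; existence CERTIFIED by the union bound.


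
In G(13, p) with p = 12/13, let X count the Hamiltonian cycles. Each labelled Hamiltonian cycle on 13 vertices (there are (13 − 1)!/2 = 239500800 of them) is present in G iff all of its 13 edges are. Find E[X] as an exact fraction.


K_13 has (13 − 1)!/2 = 239500800 labelled Hamiltonian cycles.
For each such Hamiltonian cycle H, let X_H = 1 if all 13 edges of H are present in G. Then P[X_H = 1] = p^{13} = (12/13)^{13} = 106993205379072/302875106592253.
By linearity: E[X] = Σ_H E[X_H] = 239500800 · p^{13} = 239500800 · 106993205379072/302875106592253 = 25624958282852047257600/302875106592253.
Numerically: E[X] ≈ 8.46e+07.

E[X] = 239500800 · (12/13)^{13} = 25624958282852047257600/302875106592253 ≈ 8.46e+07.


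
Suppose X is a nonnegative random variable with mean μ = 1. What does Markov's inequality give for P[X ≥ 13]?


μ = E[X] = 1, a = 13.
Markov: P[X ≥ 13] ≤ μ/a = (1)/13 = 1/13.
Numerically: ≈ 0.077.
(Since a = 13 > μ = 1.000, the bound 1/13 is < 1 and informative.)

P[X ≥ 13] ≤ 1/13 ≈ 0.077.


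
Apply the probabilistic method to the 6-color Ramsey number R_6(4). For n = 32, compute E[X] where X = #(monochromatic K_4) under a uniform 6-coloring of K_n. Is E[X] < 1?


E[X] = C(32, 4) · 6^{1 − 6} = 35960 · 6^{−5} = 35960/7776.
As a reduced fraction: E[X] = 4495/972 ≈ 4.624486.
Is E[X] < 1? NO.
Since E[X] ≥ 1, the first-moment bound is inconclusive at n = 32; it does NOT by itself certify R_6(4) > 32.

E[X] = 4495/972 ≈ 4.624486; E[X] ≥ 1; first-moment method inconclusive here.


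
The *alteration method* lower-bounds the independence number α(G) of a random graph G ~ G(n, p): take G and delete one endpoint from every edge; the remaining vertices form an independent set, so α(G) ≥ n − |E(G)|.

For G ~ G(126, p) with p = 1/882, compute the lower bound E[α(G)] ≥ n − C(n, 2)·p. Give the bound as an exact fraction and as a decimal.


E[|E(G)|] = C(126, 2)·p = 7875 · (1/882) = 125/14.
E[α(G)] ≥ n − E[|E(G)|] = 126 − 125/14 = 1639/14.
Numerically: ≈ 117.07143.
(This is only a lower bound; the true E[α(G)] may be larger.)

E[α(G)] ≥ 1639/14 ≈ 117.07143.


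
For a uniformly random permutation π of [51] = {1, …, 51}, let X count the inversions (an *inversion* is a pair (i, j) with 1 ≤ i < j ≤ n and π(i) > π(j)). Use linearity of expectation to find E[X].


Write X = Σ X_I over the C(51, 2) = 1275 pairs i < j, with X_I the indicator of one inversion.
There are 1275 indicators.
For each fixed pair i < j, the values π(i) and π(j) are two distinct elements of {1, …, 51} in uniformly random order; by symmetry P[π(i) > π(j)] = 1/2.
By linearity: E[X] = 1275 · (1/2) = C(51, 2) · (1/2) = 1275/2 = 1275/2 ≈ 637.500.

E[X] = 1275/2 = 637.500.


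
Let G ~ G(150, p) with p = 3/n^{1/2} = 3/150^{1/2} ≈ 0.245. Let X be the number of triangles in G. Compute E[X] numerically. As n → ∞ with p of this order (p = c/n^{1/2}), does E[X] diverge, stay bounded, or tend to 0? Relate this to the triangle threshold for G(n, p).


Number of potential triangles: C(150, 3) = 551300.
Each occurs with probability p³ ≈ (0.245)³ ≈ 1.46969e-02.
By linearity: E[X] = C(150, 3)·p³ ≈ 551300 · 1.46969e-02 ≈ 8102.422.
Since α = 1/2 < 1, p = c/n^{1/2} ≫ 1/n is above the triangle threshold p ~ 1/n. Asymptotically E[X] ~ (c³/6)·n^{3(1−α)} = (3³/6)·n^{1.5} → ∞; triangles are abundant w.h.p.

E[X] ≈ 8102.422; in regime p = Θ(1/n^{1/2}) E[X] diverges (above the triangle threshold p ~ 1/n).


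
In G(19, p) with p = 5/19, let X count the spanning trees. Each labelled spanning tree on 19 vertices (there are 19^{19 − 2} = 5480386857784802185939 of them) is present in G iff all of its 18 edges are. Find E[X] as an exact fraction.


K_19 has 19^{19 − 2} = 5480386857784802185939 labelled spanning trees.
For each such spanning tree H, let X_H = 1 if all 18 edges of H are present in G. Then P[X_H = 1] = p^{18} = (5/19)^{18} = 3814697265625/104127350297911241532841.
By linearity: E[X] = Σ_H E[X_H] = 5480386857784802185939 · p^{18} = 5480386857784802185939 · 3814697265625/104127350297911241532841 = 3814697265625/19.
Numerically: E[X] ≈ 2.01e+11.

E[X] = 5480386857784802185939 · (5/19)^{18} = 3814697265625/19 ≈ 2.01e+11.


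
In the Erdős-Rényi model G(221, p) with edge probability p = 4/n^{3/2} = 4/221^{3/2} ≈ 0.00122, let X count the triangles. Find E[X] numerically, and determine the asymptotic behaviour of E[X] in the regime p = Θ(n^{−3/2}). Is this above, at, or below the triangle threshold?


Number of potential triangles: C(221, 3) = 1774630.
Each occurs with probability p³ ≈ (0.00122)³ ≈ 1.80474e-09.
By linearity: E[X] = C(221, 3)·p³ ≈ 1774630 · 1.80474e-09 ≈ 0.003.
Since α = 3/2 > 1, p = c/n^{3/2} = o(1/n) is below the triangle threshold p ~ 1/n. Asymptotically E[X] ~ (c³/6)·n^{3(1−α)} = (4³/6)·n^{-1.5} → 0, so by Markov's inequality G has no triangles w.h.p.

E[X] ≈ 0.003; in regime p = Θ(1/n^{3/2}) E[X] tends to 0 (below the triangle threshold p ~ 1/n).


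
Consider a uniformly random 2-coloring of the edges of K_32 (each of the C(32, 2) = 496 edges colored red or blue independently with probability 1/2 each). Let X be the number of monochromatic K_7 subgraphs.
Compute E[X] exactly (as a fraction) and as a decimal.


Let X = Σ_S X_S over the C(32, 7) = 3365856 subsets S of size 7, where X_S = 1 if the K_7 on S is monochromatic.
For a fixed S, the K_7 on S has C(7, 2) = 21 edges. P[all 21 edges red] = (1/2)^21, and likewise for blue, so P[monochromatic] = 2·(1/2)^21 = 2^{1 − 21} = 1/1048576.
By linearity: E[X] = C(32, 7) · 2^{1 − 21} = 3365856 · 1/1048576 = 105183/32768.
Numerically: E[X] ≈ 3.210.

E[X] = C(32,7)·2^(1−C(7,2)) = 105183/32768 ≈ 3.210.


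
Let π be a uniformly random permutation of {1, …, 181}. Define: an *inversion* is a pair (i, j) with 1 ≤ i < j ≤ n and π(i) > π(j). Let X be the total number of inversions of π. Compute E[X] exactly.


Write X = Σ X_I over the C(181, 2) = 16290 pairs i < j, with X_I the indicator of one inversion.
There are 16290 indicators.
For each fixed pair i < j, the values π(i) and π(j) are two distinct elements of {1, …, 181} in uniformly random order; by symmetry P[π(i) > π(j)] = 1/2.
By linearity: E[X] = 16290 · (1/2) = C(181, 2) · (1/2) = 16290/2 = 8145 ≈ 8145.000.

E[X] = 8145 = 8145.000.


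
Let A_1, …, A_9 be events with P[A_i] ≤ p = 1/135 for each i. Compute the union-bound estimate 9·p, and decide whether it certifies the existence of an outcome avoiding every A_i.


Union bound: P[∪_{i=1}^{9} A_i] ≤ Σ_i P[A_i] ≤ 9·p = 9·(1/135) = 1/15.
Numerically: 1/15 ≈ 0.066667.
Is 1/15 < 1? YES.
Since P[∪ A_i] ≤ 1/15 < 1, the complement has P[∩ A_i^c] ≥ 1 − 1/15 = 14/15 > 0, so some outcome avoids every A_i.

9·p = 1/15 ≈ 0.066667; existence CERTIFIED by the union bound.


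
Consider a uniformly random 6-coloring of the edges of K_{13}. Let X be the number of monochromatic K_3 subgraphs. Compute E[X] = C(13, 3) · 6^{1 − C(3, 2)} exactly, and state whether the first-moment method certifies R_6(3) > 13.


E[X] = C(13, 3) · 6^{1 − 3} = 286 · 6^{−2} = 286/36.
As a reduced fraction: E[X] = 143/18 ≈ 7.9444.
Is E[X] < 1? NO.
Since E[X] ≥ 1, the first-moment bound is inconclusive at n = 13; it does NOT by itself certify R_6(3) > 13.

E[X] = 143/18 ≈ 7.9444; E[X] ≥ 1; first-moment method inconclusive here.


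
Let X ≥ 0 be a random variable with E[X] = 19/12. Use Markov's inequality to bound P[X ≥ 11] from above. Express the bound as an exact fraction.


μ = E[X] = 19/12, a = 11.
Markov: P[X ≥ 11] ≤ μ/a = (19/12)/11 = 19/132.
Numerically: ≈ 0.143939.
(Since a = 11 > μ = 1.583333, the bound 19/132 is < 1 and informative.)

P[X ≥ 11] ≤ 19/132 ≈ 0.143939.
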